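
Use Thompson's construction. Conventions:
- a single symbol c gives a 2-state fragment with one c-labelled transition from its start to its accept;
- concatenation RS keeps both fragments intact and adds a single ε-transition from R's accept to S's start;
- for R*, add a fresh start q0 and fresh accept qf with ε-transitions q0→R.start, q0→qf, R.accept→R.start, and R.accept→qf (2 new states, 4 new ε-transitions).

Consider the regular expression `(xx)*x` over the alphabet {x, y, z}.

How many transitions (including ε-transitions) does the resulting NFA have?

9

Bottom-up over the parse tree:
Each of the 3 symbol leaves contributes 1 transition (1 symbol, 0 ε).
  xx = 3 transitions (2 symbol, 1 ε)
  (xx)* = 7 transitions (2 symbol, 5 ε)
  (xx)*x = 9 transitions (3 symbol, 6 ε)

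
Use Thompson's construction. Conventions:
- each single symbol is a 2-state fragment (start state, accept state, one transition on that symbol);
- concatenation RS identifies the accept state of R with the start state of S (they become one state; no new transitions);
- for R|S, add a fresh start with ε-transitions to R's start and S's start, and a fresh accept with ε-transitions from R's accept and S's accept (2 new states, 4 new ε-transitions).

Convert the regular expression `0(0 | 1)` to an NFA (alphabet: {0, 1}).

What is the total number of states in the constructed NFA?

Recursing over subexpressions:
Each of the 3 symbol leaves contributes a 2-state fragment.
  0 | 1 — 6 states
  0(0 | 1) — 7 states

7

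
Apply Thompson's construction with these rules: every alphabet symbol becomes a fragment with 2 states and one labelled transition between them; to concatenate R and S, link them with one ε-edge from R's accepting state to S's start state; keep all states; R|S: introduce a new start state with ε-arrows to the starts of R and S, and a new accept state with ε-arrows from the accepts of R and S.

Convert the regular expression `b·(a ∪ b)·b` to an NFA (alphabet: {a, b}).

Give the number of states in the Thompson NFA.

Recursing over subexpressions:
Each of the 4 symbol leaves contributes a 2-state fragment.
  a ∪ b — 6 states
  b·(a ∪ b)·b — 10 states

10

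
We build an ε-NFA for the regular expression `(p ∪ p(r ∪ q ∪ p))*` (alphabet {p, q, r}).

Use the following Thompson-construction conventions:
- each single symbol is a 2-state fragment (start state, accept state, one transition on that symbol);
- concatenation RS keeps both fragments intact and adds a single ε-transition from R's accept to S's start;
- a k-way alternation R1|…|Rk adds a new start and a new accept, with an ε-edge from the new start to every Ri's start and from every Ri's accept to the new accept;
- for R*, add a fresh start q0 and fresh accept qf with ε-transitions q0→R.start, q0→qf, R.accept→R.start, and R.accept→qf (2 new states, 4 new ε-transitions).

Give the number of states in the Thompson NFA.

16

Building bottom-up:
Each of the 5 symbol leaves contributes a 2-state fragment.
  r ∪ q ∪ p = 8 states
  p(r ∪ q ∪ p) = 10 states
  p ∪ p(r ∪ q ∪ p) = 14 states
  (p ∪ p(r ∪ q ∪ p))* = 16 states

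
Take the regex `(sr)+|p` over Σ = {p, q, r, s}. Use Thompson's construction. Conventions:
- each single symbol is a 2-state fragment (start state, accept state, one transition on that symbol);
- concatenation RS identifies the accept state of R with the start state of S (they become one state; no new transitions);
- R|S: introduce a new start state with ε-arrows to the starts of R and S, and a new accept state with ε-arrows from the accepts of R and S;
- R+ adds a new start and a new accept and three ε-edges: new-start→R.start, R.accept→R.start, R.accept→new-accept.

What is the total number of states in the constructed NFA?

9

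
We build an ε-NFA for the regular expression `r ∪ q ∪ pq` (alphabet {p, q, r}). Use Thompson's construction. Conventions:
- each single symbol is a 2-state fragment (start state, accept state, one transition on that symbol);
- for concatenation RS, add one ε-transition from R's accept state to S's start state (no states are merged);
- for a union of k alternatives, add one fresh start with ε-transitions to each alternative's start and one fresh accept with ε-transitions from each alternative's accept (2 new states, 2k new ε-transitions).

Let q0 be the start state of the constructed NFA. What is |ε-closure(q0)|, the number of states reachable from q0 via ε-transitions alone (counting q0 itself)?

4

Let C(F) = |ε-closure(F.start)| within fragment F, and note whether F accepts ε. Symbol fragments have C = 1 and do not accept ε. Then:
  pq : |ε-closure| equals the left operand's closure size = 1 (its accept is not ε-reachable, so the closure stops there)
  r ∪ q ∪ pq : |ε-closure| = 1 + 1 + 1 + 1 = 4 (the new accept is not ε-reachable since no branch accepts ε)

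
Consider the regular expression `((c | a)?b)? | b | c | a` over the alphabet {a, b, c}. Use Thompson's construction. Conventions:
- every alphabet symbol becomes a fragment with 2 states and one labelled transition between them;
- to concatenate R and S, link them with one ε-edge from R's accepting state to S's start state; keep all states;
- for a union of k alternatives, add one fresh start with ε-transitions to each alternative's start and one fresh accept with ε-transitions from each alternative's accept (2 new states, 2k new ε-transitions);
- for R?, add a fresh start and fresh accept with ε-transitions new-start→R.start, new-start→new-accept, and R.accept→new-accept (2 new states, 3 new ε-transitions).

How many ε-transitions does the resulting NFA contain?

19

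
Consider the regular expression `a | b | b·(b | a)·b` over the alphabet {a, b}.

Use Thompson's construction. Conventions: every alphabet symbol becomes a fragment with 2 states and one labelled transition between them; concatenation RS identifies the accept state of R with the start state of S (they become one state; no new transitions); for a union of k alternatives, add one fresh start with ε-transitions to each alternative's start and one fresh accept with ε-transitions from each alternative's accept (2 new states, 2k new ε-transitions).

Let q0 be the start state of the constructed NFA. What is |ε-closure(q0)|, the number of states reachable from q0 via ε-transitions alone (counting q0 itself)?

Work bottom-up. For each fragment F, track |ε-closure(F.start)| and whether F's accept lies in that closure (i.e. whether F accepts ε). A single-symbol fragment has closure size 1 and does not accept ε.
  b | a : new start ε-reaches every alternative's start; none of them accept ε, so the new accept is not reached: |closure| = 1 + 1 + 1 = 3
  b·(b | a)·b : same as the first factor's closure: |closure| = 1
  a | b | b·(b | a)·b : |closure| = 1 + 1 + 1 + 1 = 4 (the new accept is not ε-reachable since no branch accepts ε)

4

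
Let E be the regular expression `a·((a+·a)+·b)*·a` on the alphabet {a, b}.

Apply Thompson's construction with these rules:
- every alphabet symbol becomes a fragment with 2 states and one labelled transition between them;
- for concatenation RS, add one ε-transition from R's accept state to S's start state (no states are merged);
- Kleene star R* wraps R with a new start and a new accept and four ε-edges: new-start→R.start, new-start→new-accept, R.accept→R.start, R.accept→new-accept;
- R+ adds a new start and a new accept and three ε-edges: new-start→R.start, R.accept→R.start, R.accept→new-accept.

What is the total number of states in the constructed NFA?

Per subexpression:
Each of the 5 symbol leaves contributes a 2-state fragment.
  a+ → 4 states
  a+·a → 6 states
  (a+·a)+ → 8 states
  (a+·a)+·b → 10 states
  ((a+·a)+·b)* → 12 states
  a·((a+·a)+·b)*·a → 16 states

16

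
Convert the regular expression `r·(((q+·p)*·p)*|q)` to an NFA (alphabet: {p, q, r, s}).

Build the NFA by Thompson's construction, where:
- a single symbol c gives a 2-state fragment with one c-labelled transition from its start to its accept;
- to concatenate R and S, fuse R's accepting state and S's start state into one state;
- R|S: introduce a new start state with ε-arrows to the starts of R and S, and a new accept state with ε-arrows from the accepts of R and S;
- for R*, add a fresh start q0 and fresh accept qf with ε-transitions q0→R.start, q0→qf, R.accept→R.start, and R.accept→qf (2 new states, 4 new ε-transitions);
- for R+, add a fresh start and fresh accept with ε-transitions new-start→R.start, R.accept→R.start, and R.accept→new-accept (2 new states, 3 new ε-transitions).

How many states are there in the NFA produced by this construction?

By structural recursion:
Each of the 5 symbol leaves contributes a 2-state fragment.
  q+ — 4 states
  q+·p — 5 states
  (q+·p)* — 7 states
  (q+·p)*·p — 8 states
  ((q+·p)*·p)* — 10 states
  ((q+·p)*·p)*|q — 14 states
  r·(((q+·p)*·p)*|q) — 15 states

15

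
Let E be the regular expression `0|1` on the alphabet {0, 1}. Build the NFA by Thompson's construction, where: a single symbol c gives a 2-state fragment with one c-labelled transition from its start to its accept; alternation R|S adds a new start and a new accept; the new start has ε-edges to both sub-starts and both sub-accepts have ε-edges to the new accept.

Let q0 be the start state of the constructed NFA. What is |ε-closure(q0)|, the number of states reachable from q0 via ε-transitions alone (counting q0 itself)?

Work bottom-up. For each fragment F, track |ε-closure(F.start)| and whether F's accept lies in that closure (i.e. whether F accepts ε). A single-symbol fragment has closure size 1 and does not accept ε.
  0|1 — |closure| = 1 + 1 + 1 = 3 (the new accept is not ε-reachable since no branch accepts ε)

3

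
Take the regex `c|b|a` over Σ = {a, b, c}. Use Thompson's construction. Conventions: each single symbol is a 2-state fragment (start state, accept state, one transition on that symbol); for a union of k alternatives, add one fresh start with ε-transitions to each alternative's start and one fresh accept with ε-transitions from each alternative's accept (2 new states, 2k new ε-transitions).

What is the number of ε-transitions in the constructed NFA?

Building bottom-up:
Each of the 3 symbol leaves contributes 0 ε-transitions.
  c|b|a → 6 ε-transitions

6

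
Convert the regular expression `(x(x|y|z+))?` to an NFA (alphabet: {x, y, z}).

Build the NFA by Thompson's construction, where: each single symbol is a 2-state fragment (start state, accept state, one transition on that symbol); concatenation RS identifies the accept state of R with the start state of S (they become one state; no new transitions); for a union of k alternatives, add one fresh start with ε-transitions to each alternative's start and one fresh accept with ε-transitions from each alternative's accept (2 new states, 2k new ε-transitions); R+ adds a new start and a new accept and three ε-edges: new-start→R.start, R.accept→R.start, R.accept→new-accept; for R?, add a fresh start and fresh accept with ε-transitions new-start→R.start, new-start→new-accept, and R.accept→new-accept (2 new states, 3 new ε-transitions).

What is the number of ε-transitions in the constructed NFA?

Recursing over subexpressions:
Each of the 4 symbol leaves contributes 0 ε-transitions.
  z+ : 3 ε-transitions
  x|y|z+ : 9 ε-transitions
  x(x|y|z+) : 9 ε-transitions
  (x(x|y|z+))? : 12 ε-transitions

12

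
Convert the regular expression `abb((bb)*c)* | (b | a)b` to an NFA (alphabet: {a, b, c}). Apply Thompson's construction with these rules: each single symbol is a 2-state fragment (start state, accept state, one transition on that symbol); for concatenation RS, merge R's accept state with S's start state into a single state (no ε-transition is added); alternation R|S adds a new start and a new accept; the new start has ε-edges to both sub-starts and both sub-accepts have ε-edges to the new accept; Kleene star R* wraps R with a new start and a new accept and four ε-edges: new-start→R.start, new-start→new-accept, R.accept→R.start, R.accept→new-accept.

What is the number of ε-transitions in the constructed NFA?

16

Per subexpression:
Each of the 9 symbol leaves contributes 0 ε-transitions.
  bb → 0 ε-transitions
  (bb)* → 4 ε-transitions
  (bb)*c → 4 ε-transitions
  ((bb)*c)* → 8 ε-transitions
  abb((bb)*c)* → 8 ε-transitions
  b | a → 4 ε-transitions
  (b | a)b → 4 ε-transitions
  abb((bb)*c)* | (b | a)b → 16 ε-transitions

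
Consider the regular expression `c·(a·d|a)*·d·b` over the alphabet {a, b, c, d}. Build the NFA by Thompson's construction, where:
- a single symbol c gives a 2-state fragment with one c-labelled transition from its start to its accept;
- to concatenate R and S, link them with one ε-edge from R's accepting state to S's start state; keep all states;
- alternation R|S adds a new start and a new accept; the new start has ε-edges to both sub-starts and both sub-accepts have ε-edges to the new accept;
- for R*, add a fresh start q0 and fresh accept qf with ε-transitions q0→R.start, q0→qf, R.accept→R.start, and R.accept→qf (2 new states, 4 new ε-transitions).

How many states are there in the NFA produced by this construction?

16

Building bottom-up:
Each of the 6 symbol leaves contributes a 2-state fragment.
  a·d — 4 states
  a·d|a — 8 states
  (a·d|a)* — 10 states
  c·(a·d|a)*·d·b — 16 states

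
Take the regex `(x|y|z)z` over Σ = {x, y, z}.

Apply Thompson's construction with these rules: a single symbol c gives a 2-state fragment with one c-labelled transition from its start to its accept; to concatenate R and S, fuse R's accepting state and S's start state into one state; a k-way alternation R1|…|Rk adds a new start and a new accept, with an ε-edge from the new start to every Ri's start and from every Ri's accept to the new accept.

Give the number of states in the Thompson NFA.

9

Bottom-up over the parse tree:
Each of the 4 symbol leaves contributes a 2-state fragment.
  x|y|z — 8 states
  (x|y|z)z — 9 states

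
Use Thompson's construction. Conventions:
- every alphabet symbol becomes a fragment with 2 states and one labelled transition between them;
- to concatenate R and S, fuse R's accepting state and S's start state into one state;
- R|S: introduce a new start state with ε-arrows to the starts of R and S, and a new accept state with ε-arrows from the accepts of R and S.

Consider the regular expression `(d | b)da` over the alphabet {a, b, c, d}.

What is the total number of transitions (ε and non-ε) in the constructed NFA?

8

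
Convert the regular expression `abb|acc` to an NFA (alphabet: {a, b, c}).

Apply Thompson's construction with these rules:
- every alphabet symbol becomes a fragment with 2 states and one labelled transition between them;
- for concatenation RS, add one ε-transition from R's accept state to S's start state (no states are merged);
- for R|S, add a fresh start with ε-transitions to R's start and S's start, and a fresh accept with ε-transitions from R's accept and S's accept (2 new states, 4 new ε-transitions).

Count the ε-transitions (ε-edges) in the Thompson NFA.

8

Bottom-up over the parse tree:
Each of the 6 symbol leaves contributes 0 ε-transitions.
  abb → 2 ε-transitions
  acc → 2 ε-transitions
  abb|acc → 8 ε-transitions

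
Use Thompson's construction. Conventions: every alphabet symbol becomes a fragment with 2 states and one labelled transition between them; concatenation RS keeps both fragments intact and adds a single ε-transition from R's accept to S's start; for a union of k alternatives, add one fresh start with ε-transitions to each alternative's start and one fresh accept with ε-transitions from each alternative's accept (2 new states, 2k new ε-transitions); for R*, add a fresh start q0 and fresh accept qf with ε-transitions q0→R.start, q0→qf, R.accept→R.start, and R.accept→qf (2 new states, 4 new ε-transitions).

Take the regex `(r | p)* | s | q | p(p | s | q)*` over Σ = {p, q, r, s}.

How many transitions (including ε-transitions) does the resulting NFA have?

35

By structural recursion:
Each of the 8 symbol leaves contributes 1 transition (1 symbol, 0 ε).
  r | p : 6 transitions (2 symbol, 4 ε)
  (r | p)* : 10 transitions (2 symbol, 8 ε)
  p | s | q : 9 transitions (3 symbol, 6 ε)
  (p | s | q)* : 13 transitions (3 symbol, 10 ε)
  p(p | s | q)* : 15 transitions (4 symbol, 11 ε)
  (r | p)* | s | q | p(p | s | q)* : 35 transitions (8 symbol, 27 ε)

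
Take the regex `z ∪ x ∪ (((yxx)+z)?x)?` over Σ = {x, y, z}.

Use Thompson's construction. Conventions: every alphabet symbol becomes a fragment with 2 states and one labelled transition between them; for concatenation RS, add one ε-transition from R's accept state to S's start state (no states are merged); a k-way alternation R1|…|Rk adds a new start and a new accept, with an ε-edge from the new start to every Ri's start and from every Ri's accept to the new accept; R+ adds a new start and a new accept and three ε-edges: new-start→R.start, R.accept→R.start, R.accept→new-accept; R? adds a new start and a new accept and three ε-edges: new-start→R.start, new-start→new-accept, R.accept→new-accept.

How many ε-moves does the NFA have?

19

By structural recursion:
Each of the 7 symbol leaves contributes 0 ε-transitions.
  yxx — 2 ε-transitions
  (yxx)+ — 5 ε-transitions
  (yxx)+z — 6 ε-transitions
  ((yxx)+z)? — 9 ε-transitions
  ((yxx)+z)?x — 10 ε-transitions
  (((yxx)+z)?x)? — 13 ε-transitions
  z ∪ x ∪ (((yxx)+z)?x)? — 19 ε-transitions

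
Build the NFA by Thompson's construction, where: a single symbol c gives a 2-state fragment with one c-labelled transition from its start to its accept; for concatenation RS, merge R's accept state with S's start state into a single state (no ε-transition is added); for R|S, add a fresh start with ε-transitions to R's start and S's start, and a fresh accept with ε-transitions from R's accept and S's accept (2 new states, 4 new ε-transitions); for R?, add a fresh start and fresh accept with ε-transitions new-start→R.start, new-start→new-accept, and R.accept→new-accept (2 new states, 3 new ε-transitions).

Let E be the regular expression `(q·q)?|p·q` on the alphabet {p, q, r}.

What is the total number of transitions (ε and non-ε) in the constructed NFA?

11

Bottom-up over the parse tree:
Each of the 4 symbol leaves contributes 1 transition (1 symbol, 0 ε).
  q·q → 2 transitions (2 symbol, 0 ε)
  (q·q)? → 5 transitions (2 symbol, 3 ε)
  p·q → 2 transitions (2 symbol, 0 ε)
  (q·q)?|p·q → 11 transitions (4 symbol, 7 ε)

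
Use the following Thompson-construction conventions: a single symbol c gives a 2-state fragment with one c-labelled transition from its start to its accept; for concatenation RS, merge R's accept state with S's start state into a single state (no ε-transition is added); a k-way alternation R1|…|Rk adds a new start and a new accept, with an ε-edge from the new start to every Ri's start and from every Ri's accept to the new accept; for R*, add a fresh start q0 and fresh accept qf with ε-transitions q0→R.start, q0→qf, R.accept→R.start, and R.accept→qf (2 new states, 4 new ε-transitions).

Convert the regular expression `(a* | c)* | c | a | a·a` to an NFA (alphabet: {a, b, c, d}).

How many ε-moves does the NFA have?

Per subexpression:
Each of the 6 symbol leaves contributes 0 ε-transitions.
  a* : 4 ε-transitions
  a* | c : 8 ε-transitions
  (a* | c)* : 12 ε-transitions
  a·a : 0 ε-transitions
  (a* | c)* | c | a | a·a : 20 ε-transitions

20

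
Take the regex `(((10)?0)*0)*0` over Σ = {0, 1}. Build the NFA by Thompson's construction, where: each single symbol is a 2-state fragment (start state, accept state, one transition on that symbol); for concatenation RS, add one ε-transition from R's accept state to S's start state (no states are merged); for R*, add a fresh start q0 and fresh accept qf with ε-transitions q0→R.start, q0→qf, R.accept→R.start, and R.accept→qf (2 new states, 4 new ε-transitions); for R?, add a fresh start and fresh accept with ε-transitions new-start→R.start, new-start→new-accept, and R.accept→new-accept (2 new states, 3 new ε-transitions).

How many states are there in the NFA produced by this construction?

16

By structural recursion:
Each of the 5 symbol leaves contributes a 2-state fragment.
  10 — 4 states
  (10)? — 6 states
  (10)?0 — 8 states
  ((10)?0)* — 10 states
  ((10)?0)*0 — 12 states
  (((10)?0)*0)* — 14 states
  (((10)?0)*0)*0 — 16 states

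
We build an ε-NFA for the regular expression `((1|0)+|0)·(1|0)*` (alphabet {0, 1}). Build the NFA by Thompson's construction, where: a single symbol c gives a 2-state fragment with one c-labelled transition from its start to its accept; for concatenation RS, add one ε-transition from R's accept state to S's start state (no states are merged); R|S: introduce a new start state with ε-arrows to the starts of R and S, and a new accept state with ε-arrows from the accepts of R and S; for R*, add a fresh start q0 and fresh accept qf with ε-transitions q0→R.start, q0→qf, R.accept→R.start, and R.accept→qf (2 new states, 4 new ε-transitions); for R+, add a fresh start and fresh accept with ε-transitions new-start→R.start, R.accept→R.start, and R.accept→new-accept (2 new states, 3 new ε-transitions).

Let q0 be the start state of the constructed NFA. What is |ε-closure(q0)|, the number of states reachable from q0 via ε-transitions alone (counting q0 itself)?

Compute the ε-closure size of each fragment's start state recursively; a symbol fragment's start has no outgoing ε-edge, so its closure is just itself (size 1).
  1|0 — |closure| = 1 + 1 + 1 = 3 (the new accept is not ε-reachable since no branch accepts ε)
  (1|0)+ — |closure| = 1 + 3 = 4 (the body doesn't accept ε, so the new accept is not reached)
  (1|0)+|0 — new start ε-reaches every alternative's start; none of them accept ε, so the new accept is not reached: |closure| = 1 + 4 + 1 = 6
  1|0 — |closure| = 1 + 1 + 1 = 3 (the new accept is not ε-reachable since no branch accepts ε)
  (1|0)* — new start has ε-edges to the inner start and to the new accept, so |closure| = 2 + 3 = 5
  ((1|0)+|0)·(1|0)* — same as the first factor's closure: |closure| = 6

6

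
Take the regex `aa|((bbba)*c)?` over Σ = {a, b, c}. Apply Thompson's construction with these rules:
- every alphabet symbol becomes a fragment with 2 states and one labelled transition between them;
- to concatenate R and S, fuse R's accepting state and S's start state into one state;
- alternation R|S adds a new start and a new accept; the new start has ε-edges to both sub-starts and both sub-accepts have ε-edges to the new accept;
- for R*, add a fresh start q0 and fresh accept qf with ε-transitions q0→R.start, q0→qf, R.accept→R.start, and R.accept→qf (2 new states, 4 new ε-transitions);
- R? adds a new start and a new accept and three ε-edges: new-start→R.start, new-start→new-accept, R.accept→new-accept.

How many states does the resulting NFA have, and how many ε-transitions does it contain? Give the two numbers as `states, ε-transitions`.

15, 11

Building bottom-up:
Each of the 7 symbol leaves contributes 2 states and 0 ε-transitions.
  aa — 3 states, 0 ε-transitions
  bbba — 5 states, 0 ε-transitions
  (bbba)* — 7 states, 4 ε-transitions
  (bbba)*c — 8 states, 4 ε-transitions
  ((bbba)*c)? — 10 states, 7 ε-transitions
  aa|((bbba)*c)? — 15 states, 11 ε-transitions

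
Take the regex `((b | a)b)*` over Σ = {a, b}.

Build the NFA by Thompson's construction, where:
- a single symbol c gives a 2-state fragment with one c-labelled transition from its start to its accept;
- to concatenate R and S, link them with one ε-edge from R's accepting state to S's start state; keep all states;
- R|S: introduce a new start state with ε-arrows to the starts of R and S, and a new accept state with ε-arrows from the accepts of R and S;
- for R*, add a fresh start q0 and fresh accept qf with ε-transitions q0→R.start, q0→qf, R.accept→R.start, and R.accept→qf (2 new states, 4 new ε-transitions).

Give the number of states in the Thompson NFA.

10

By structural recursion:
Each of the 3 symbol leaves contributes a 2-state fragment.
  b | a — 6 states
  (b | a)b — 8 states
  ((b | a)b)* — 10 states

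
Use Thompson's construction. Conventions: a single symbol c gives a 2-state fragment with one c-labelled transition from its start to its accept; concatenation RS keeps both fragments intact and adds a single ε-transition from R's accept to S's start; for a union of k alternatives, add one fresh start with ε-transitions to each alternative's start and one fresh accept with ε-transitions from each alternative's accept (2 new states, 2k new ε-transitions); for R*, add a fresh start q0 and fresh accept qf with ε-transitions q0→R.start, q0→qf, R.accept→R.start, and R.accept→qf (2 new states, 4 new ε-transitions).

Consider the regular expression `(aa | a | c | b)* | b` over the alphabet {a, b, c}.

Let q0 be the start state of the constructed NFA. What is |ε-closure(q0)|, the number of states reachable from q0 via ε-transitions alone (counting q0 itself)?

Let C(F) = |ε-closure(F.start)| within fragment F, and note whether F accepts ε. Symbol fragments have C = 1 and do not accept ε. Then:
  aa : same as the first factor's closure: |ε-closure| = 1
  aa | a | c | b : new start ε-reaches every alternative's start; none of them accept ε, so the new accept is not reached: |ε-closure| = 1 + 1 + 1 + 1 + 1 = 5
  (aa | a | c | b)* : new start has ε-edges to the inner start and to the new accept, so |ε-closure| = 2 + 5 = 7
  (aa | a | c | b)* | b : new start ε-reaches every alternative's start; at least one alternative accepts ε, so the union's new accept is reached too: |ε-closure| = 1 + 7 + 1 + 1 = 10

10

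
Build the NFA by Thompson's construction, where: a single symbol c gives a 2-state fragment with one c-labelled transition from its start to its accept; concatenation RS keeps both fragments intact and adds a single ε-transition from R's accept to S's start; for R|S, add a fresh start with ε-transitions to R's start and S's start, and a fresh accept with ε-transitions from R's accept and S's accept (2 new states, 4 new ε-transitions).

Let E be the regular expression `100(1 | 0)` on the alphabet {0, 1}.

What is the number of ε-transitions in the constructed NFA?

7

By structural recursion:
Each of the 5 symbol leaves contributes 0 ε-transitions.
  1 | 0 — 4 ε-transitions
  100(1 | 0) — 7 ε-transitions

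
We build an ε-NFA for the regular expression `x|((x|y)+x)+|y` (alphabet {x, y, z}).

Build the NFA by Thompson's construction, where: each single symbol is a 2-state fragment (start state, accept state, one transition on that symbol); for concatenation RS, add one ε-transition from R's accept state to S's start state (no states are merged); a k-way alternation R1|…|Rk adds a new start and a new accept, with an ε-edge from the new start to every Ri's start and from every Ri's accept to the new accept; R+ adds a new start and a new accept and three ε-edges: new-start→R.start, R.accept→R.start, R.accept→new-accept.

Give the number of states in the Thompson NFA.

Recursing over subexpressions:
Each of the 5 symbol leaves contributes a 2-state fragment.
  x|y — 6 states
  (x|y)+ — 8 states
  (x|y)+x — 10 states
  ((x|y)+x)+ — 12 states
  x|((x|y)+x)+|y — 18 states

18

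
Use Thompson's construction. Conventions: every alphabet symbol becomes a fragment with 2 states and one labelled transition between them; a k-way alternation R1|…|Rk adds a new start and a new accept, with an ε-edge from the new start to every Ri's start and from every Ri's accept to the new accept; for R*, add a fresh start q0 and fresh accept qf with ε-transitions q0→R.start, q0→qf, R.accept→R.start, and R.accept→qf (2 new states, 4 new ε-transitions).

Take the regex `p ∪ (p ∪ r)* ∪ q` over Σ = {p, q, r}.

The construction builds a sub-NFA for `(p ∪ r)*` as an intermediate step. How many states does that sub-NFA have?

8

Fragment for `(p ∪ r)*`:
Each of the 2 symbol leaves contributes a 2-state fragment.
  p ∪ r — 6 states
  (p ∪ r)* — 8 states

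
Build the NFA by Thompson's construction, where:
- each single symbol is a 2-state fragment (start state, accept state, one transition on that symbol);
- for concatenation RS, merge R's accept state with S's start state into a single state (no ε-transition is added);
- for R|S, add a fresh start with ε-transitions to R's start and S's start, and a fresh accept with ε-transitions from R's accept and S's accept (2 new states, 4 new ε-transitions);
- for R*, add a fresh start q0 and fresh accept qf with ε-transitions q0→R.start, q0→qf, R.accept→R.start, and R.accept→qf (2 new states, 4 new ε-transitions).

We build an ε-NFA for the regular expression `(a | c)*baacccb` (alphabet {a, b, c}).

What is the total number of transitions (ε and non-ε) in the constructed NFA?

17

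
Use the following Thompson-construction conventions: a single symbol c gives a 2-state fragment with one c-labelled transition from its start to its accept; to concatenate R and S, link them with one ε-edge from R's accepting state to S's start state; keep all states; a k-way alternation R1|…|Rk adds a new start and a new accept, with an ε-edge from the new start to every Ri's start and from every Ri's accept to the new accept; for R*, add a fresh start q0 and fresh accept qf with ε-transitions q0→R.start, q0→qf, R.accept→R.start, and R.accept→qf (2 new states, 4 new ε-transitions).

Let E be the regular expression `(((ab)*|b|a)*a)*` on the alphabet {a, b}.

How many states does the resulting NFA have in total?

18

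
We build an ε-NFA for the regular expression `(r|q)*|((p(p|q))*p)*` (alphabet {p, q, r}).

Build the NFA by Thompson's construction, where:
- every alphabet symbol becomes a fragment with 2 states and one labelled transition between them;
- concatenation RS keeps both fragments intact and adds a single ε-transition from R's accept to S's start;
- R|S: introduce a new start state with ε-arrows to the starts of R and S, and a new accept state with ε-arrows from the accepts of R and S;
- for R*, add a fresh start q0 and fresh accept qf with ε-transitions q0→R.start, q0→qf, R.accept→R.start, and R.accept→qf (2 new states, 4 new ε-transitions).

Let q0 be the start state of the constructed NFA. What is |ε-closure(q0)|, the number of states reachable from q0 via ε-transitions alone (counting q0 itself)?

13

Work bottom-up. For each fragment F, track |ε-closure(F.start)| and whether F's accept lies in that closure (i.e. whether F accepts ε). A single-symbol fragment has closure size 1 and does not accept ε.
  r|q → |closure| = 1 + 1 + 1 = 3 (the new accept is not ε-reachable since no branch accepts ε)
  (r|q)* → the star's fresh start ε-reaches both the body's start and the fresh accept: |closure| = 2 + 3 = 5
  p|q → |closure| = 1 + 1 + 1 = 3 (the new accept is not ε-reachable since no branch accepts ε)
  p(p|q) → |closure| equals the left operand's closure size = 1 (its accept is not ε-reachable, so the closure stops there)
  (p(p|q))* → |closure| = 1 (new start) + 1 (body) + 1 (new accept) = 3
  (p(p|q))*p → |closure| = 3 + 1 = 4 (closure spills across the concat boundary because the left factor accepts ε)
  ((p(p|q))*p)* → the star's fresh start ε-reaches both the body's start and the fresh accept: |closure| = 2 + 4 = 6
  (r|q)*|((p(p|q))*p)* → new start ε-reaches every alternative's start; at least one alternative accepts ε, so the union's new accept is reached too: |closure| = 1 + 5 + 6 + 1 = 13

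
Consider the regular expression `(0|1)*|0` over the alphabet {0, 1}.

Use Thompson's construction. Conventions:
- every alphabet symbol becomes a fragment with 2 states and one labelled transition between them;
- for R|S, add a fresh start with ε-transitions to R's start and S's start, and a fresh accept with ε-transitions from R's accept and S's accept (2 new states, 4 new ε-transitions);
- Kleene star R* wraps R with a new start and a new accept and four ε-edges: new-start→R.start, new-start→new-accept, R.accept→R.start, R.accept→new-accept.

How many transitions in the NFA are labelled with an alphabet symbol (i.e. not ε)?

Recursing over subexpressions:
Each of the 3 symbol leaves contributes exactly 1 symbol transition.
  0|1 : 2 symbol transitions
  (0|1)* : 2 symbol transitions
  (0|1)*|0 : 3 symbol transitions

3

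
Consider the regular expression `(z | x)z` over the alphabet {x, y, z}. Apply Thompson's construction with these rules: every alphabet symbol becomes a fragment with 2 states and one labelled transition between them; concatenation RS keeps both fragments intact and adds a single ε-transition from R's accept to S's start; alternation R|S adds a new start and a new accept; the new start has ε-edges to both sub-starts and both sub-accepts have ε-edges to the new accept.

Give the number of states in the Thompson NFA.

8

Bottom-up over the parse tree:
Each of the 3 symbol leaves contributes a 2-state fragment.
  z | x : 6 states
  (z | x)z : 8 states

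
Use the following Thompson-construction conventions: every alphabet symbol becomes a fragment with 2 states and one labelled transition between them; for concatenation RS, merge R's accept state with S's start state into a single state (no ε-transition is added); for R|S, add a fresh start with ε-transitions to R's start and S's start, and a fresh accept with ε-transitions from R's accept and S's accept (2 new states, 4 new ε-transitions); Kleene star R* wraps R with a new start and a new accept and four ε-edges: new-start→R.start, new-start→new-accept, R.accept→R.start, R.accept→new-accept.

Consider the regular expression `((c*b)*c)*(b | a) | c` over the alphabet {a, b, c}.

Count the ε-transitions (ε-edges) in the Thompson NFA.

20

By structural recursion:
Each of the 6 symbol leaves contributes 0 ε-transitions.
  c* → 4 ε-transitions
  c*b → 4 ε-transitions
  (c*b)* → 8 ε-transitions
  (c*b)*c → 8 ε-transitions
  ((c*b)*c)* → 12 ε-transitions
  b | a → 4 ε-transitions
  ((c*b)*c)*(b | a) → 16 ε-transitions
  ((c*b)*c)*(b | a) | c → 20 ε-transitions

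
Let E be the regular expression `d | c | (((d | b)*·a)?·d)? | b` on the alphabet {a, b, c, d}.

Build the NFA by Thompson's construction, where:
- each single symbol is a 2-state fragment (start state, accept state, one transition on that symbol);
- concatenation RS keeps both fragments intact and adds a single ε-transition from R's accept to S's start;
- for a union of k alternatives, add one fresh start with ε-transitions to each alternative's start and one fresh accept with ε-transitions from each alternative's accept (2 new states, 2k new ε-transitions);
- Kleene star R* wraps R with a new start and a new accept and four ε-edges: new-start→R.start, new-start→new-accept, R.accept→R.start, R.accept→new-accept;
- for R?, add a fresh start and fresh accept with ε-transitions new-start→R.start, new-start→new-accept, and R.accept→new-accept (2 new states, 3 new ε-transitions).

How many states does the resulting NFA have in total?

Recursing over subexpressions:
Each of the 7 symbol leaves contributes a 2-state fragment.
  d | b — 6 states
  (d | b)* — 8 states
  (d | b)*·a — 10 states
  ((d | b)*·a)? — 12 states
  ((d | b)*·a)?·d — 14 states
  (((d | b)*·a)?·d)? — 16 states
  d | c | (((d | b)*·a)?·d)? | b — 24 states

24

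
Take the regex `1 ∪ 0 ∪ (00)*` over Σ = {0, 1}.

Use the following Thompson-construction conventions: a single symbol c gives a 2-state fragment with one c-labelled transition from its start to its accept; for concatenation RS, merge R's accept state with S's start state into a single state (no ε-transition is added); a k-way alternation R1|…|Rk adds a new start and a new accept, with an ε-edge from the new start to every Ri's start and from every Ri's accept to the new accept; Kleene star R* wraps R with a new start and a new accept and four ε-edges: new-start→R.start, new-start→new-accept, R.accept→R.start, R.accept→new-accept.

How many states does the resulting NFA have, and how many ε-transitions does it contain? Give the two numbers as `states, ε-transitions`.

Recursing over subexpressions:
Each of the 4 symbol leaves contributes 2 states and 0 ε-transitions.
  00 — 3 states, 0 ε-transitions
  (00)* — 5 states, 4 ε-transitions
  1 ∪ 0 ∪ (00)* — 11 states, 10 ε-transitions

11, 10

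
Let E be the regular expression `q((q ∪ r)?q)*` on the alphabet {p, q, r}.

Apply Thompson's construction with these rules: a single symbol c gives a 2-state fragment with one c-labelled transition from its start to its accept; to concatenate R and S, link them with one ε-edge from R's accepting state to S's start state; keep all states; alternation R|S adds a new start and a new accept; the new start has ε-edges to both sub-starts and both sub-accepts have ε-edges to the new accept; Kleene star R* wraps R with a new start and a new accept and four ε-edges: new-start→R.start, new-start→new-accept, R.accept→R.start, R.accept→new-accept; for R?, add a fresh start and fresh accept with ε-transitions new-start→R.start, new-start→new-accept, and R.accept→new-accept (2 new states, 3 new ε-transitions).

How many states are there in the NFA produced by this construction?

14

By structural recursion:
Each of the 4 symbol leaves contributes a 2-state fragment.
  q ∪ r — 6 states
  (q ∪ r)? — 8 states
  (q ∪ r)?q — 10 states
  ((q ∪ r)?q)* — 12 states
  q((q ∪ r)?q)* — 14 states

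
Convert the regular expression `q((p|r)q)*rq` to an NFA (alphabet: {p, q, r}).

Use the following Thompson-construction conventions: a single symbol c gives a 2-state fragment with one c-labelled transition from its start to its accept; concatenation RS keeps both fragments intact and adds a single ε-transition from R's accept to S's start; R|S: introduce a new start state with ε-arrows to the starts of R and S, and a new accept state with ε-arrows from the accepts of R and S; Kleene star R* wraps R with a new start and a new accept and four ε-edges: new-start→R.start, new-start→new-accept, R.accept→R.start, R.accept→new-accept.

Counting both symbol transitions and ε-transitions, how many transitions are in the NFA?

Per subexpression:
Each of the 6 symbol leaves contributes 1 transition (1 symbol, 0 ε).
  p|r = 6 transitions (2 symbol, 4 ε)
  (p|r)q = 8 transitions (3 symbol, 5 ε)
  ((p|r)q)* = 12 transitions (3 symbol, 9 ε)
  q((p|r)q)*rq = 18 transitions (6 symbol, 12 ε)

18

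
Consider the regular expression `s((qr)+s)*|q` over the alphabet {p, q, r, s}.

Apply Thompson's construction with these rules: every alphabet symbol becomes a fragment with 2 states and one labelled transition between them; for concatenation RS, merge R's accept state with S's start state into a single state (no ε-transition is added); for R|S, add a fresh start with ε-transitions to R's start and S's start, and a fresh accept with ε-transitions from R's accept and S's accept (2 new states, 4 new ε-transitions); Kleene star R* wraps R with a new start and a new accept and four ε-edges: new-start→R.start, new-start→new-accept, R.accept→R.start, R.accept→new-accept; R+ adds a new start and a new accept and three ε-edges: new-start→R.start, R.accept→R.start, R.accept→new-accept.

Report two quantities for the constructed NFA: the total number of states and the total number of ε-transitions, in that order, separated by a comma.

Building bottom-up:
Each of the 5 symbol leaves contributes 2 states and 0 ε-transitions.
  qr — 3 states, 0 ε-transitions
  (qr)+ — 5 states, 3 ε-transitions
  (qr)+s — 6 states, 3 ε-transitions
  ((qr)+s)* — 8 states, 7 ε-transitions
  s((qr)+s)* — 9 states, 7 ε-transitions
  s((qr)+s)*|q — 13 states, 11 ε-transitions

13, 11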